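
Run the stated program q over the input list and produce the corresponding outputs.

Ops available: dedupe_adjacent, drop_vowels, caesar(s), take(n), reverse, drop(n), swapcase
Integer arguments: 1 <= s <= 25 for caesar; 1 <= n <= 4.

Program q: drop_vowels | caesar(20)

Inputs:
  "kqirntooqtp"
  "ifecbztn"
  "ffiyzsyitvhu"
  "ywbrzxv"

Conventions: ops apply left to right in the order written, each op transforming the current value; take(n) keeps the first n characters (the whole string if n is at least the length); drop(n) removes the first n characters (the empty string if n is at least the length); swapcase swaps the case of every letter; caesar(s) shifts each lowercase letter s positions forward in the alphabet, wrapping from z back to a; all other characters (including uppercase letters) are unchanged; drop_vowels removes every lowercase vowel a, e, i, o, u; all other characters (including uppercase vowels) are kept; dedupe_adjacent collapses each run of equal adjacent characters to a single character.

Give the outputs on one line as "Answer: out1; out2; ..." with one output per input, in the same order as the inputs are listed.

"eklhnknj"; "zwvtnh"; "zzstmsnpb"; "sqvltrp"

Execution, op by op:
  "kqirntooqtp" -> "kqrntqtp" -> "eklhnknj"
  "ifecbztn" -> "fcbztn" -> "zwvtnh"
  "ffiyzsyitvhu" -> "ffyzsytvh" -> "zzstmsnpb"
  "ywbrzxv" -> "ywbrzxv" -> "sqvltrp"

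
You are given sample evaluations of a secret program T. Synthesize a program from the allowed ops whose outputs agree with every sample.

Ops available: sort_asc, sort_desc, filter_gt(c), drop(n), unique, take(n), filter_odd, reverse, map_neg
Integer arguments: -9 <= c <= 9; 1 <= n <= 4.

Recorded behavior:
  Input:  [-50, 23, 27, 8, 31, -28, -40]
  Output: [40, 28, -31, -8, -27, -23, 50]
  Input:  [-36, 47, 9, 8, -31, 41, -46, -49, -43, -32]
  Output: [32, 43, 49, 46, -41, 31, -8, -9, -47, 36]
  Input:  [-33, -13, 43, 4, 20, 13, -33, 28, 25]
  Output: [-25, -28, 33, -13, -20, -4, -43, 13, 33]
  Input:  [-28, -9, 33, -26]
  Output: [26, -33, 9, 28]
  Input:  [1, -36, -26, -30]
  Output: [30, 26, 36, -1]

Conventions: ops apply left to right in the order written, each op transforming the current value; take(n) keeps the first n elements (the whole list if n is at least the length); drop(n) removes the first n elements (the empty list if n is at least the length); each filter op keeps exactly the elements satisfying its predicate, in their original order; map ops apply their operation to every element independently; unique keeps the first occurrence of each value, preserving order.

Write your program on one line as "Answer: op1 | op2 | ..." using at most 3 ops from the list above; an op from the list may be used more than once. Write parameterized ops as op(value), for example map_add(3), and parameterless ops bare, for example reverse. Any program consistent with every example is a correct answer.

reverse | map_neg

Check, running the answer program on each example:
  [-50, 23, 27, 8, 31, -28, -40] -> [-40, -28, 31, 8, 27, 23, -50] -> [40, 28, -31, -8, -27, -23, 50]
  [-36, 47, 9, 8, -31, 41, -46, -49, -43, -32] -> [-32, -43, -49, -46, 41, -31, 8, 9, 47, -36] -> [32, 43, 49, 46, -41, 31, -8, -9, -47, 36]
  [-33, -13, 43, 4, 20, 13, -33, 28, 25] -> [25, 28, -33, 13, 20, 4, 43, -13, -33] -> [-25, -28, 33, -13, -20, -4, -43, 13, 33]
  [-28, -9, 33, -26] -> [-26, 33, -9, -28] -> [26, -33, 9, 28]
  [1, -36, -26, -30] -> [-30, -26, -36, 1] -> [30, 26, 36, -1]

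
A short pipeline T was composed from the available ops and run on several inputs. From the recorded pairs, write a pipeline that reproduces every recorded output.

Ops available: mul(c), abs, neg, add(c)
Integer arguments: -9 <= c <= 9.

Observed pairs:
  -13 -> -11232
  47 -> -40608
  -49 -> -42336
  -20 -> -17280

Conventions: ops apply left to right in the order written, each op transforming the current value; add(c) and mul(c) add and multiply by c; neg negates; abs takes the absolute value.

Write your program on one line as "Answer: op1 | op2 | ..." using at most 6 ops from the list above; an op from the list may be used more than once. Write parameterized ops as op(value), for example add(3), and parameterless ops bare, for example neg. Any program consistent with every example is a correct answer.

mul(4) | abs | mul(-3) | mul(9) | mul(8)

Check, running the answer program on each example:
  -13 -> -52 -> 52 -> -156 -> -1404 -> -11232
  47 -> 188 -> 188 -> -564 -> -5076 -> -40608
  -49 -> -196 -> 196 -> -588 -> -5292 -> -42336
  -20 -> -80 -> 80 -> -240 -> -2160 -> -17280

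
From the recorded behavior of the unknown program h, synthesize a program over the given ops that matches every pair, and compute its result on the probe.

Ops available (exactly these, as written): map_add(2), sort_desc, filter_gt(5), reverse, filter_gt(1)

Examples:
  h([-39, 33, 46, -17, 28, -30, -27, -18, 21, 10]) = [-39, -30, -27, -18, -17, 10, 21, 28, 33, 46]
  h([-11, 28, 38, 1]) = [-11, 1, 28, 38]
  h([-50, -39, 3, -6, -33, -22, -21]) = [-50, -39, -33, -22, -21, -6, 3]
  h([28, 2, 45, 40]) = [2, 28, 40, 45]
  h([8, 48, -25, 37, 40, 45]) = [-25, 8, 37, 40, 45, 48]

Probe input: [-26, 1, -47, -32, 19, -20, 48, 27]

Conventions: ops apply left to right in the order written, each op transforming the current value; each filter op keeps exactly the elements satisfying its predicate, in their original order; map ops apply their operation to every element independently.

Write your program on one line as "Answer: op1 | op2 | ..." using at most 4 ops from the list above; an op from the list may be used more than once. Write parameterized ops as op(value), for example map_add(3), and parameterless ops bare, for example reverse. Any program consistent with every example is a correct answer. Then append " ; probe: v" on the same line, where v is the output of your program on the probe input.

reverse | sort_desc | reverse ; probe: [-47, -32, -26, -20, 1, 19, 27, 48]

Check, running the answer program on each example:
  [-39, 33, 46, -17, 28, -30, -27, -18, 21, 10] -> [10, 21, -18, -27, -30, 28, -17, 46, 33, -39] -> [46, 33, 28, 21, 10, -17, -18, -27, -30, -39] -> [-39, -30, -27, -18, -17, 10, 21, 28, 33, 46]
  [-11, 28, 38, 1] -> [1, 38, 28, -11] -> [38, 28, 1, -11] -> [-11, 1, 28, 38]
  [-50, -39, 3, -6, -33, -22, -21] -> [-21, -22, -33, -6, 3, -39, -50] -> [3, -6, -21, -22, -33, -39, -50] -> [-50, -39, -33, -22, -21, -6, 3]
  [28, 2, 45, 40] -> [40, 45, 2, 28] -> [45, 40, 28, 2] -> [2, 28, 40, 45]
  [8, 48, -25, 37, 40, 45] -> [45, 40, 37, -25, 48, 8] -> [48, 45, 40, 37, 8, -25] -> [-25, 8, 37, 40, 45, 48]
  probe: [-26, 1, -47, -32, 19, -20, 48, 27] -> [27, 48, -20, 19, -32, -47, 1, -26] -> [48, 27, 19, 1, -20, -26, -32, -47] -> [-47, -32, -26, -20, 1, 19, 27, 48]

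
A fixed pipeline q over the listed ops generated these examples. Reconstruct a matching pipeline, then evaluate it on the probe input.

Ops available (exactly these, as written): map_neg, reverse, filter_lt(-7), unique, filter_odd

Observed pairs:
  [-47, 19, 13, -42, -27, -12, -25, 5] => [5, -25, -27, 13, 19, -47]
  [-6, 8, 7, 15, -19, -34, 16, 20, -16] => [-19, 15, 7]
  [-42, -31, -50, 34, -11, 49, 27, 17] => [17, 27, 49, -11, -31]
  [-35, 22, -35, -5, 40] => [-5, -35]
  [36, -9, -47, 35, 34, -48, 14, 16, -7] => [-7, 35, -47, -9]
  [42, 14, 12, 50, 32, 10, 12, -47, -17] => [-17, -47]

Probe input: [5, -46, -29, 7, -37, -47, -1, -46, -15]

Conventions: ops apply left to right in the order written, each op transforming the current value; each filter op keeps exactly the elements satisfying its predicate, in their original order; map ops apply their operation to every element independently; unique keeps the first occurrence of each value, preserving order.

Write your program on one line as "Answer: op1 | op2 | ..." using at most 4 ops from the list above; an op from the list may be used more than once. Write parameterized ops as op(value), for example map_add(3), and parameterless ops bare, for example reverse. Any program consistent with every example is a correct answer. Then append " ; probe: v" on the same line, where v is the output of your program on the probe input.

reverse | unique | filter_odd ; probe: [-15, -1, -47, -37, 7, -29, 5]

Check, running the answer program on each example:
  [-47, 19, 13, -42, -27, -12, -25, 5] -> [5, -25, -12, -27, -42, 13, 19, -47] -> [5, -25, -12, -27, -42, 13, 19, -47] -> [5, -25, -27, 13, 19, -47]
  [-6, 8, 7, 15, -19, -34, 16, 20, -16] -> [-16, 20, 16, -34, -19, 15, 7, 8, -6] -> [-16, 20, 16, -34, -19, 15, 7, 8, -6] -> [-19, 15, 7]
  [-42, -31, -50, 34, -11, 49, 27, 17] -> [17, 27, 49, -11, 34, -50, -31, -42] -> [17, 27, 49, -11, 34, -50, -31, -42] -> [17, 27, 49, -11, -31]
  [-35, 22, -35, -5, 40] -> [40, -5, -35, 22, -35] -> [40, -5, -35, 22] -> [-5, -35]
  [36, -9, -47, 35, 34, -48, 14, 16, -7] -> [-7, 16, 14, -48, 34, 35, -47, -9, 36] -> [-7, 16, 14, -48, 34, 35, -47, -9, 36] -> [-7, 35, -47, -9]
  [42, 14, 12, 50, 32, 10, 12, -47, -17] -> [-17, -47, 12, 10, 32, 50, 12, 14, 42] -> [-17, -47, 12, 10, 32, 50, 14, 42] -> [-17, -47]
  probe: [5, -46, -29, 7, -37, -47, -1, -46, -15] -> [-15, -46, -1, -47, -37, 7, -29, -46, 5] -> [-15, -46, -1, -47, -37, 7, -29, 5] -> [-15, -1, -47, -37, 7, -29, 5]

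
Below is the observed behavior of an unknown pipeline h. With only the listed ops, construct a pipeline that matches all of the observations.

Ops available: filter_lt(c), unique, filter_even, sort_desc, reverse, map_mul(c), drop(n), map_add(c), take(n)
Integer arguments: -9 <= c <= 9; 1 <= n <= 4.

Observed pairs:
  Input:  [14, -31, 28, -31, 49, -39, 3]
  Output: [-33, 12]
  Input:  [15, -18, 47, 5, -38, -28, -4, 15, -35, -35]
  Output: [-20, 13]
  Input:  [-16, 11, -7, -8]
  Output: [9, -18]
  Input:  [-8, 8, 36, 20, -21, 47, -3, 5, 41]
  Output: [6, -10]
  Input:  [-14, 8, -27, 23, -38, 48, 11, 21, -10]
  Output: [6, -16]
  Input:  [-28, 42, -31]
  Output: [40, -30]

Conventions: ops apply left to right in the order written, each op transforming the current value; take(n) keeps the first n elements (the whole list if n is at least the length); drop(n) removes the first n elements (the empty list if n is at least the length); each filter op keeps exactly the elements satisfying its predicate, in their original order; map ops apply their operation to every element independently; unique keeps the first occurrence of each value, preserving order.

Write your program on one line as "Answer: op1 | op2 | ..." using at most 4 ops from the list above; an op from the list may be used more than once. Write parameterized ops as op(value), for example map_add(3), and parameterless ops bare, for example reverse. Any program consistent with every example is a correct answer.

map_add(-2) | unique | take(2) | reverse

Check, running the answer program on each example:
  [14, -31, 28, -31, 49, -39, 3] -> [12, -33, 26, -33, 47, -41, 1] -> [12, -33, 26, 47, -41, 1] -> [12, -33] -> [-33, 12]
  [15, -18, 47, 5, -38, -28, -4, 15, -35, -35] -> [13, -20, 45, 3, -40, -30, -6, 13, -37, -37] -> [13, -20, 45, 3, -40, -30, -6, -37] -> [13, -20] -> [-20, 13]
  [-16, 11, -7, -8] -> [-18, 9, -9, -10] -> [-18, 9, -9, -10] -> [-18, 9] -> [9, -18]
  [-8, 8, 36, 20, -21, 47, -3, 5, 41] -> [-10, 6, 34, 18, -23, 45, -5, 3, 39] -> [-10, 6, 34, 18, -23, 45, -5, 3, 39] -> [-10, 6] -> [6, -10]
  [-14, 8, -27, 23, -38, 48, 11, 21, -10] -> [-16, 6, -29, 21, -40, 46, 9, 19, -12] -> [-16, 6, -29, 21, -40, 46, 9, 19, -12] -> [-16, 6] -> [6, -16]
  [-28, 42, -31] -> [-30, 40, -33] -> [-30, 40, -33] -> [-30, 40] -> [40, -30]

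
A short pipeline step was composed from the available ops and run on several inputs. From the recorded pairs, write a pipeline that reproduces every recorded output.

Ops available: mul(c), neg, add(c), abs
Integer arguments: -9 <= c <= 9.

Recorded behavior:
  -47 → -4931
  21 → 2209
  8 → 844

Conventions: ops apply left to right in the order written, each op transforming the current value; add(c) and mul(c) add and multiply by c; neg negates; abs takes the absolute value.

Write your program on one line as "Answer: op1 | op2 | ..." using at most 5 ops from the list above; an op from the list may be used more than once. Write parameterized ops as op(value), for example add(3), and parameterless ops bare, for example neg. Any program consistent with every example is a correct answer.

mul(-7) | mul(-5) | mul(3) | add(5) | add(-1)

Check, running the answer program on each example:
  -47 -> 329 -> -1645 -> -4935 -> -4930 -> -4931
  21 -> -147 -> 735 -> 2205 -> 2210 -> 2209
  8 -> -56 -> 280 -> 840 -> 845 -> 844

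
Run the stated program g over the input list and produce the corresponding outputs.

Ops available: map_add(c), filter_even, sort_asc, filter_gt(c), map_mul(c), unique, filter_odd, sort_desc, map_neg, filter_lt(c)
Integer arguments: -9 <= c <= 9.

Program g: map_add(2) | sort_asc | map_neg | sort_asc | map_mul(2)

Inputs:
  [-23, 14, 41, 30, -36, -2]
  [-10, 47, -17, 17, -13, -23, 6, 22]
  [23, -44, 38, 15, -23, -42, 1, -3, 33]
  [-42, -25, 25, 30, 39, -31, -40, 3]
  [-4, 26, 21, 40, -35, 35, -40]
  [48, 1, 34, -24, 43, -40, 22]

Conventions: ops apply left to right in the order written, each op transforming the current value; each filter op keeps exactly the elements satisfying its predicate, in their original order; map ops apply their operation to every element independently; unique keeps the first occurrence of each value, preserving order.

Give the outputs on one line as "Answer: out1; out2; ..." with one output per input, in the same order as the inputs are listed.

Execution, op by op:
  [-23, 14, 41, 30, -36, -2] -> [-21, 16, 43, 32, -34, 0] -> [-34, -21, 0, 16, 32, 43] -> [34, 21, 0, -16, -32, -43] -> [-43, -32, -16, 0, 21, 34] -> [-86, -64, -32, 0, 42, 68]
  [-10, 47, -17, 17, -13, -23, 6, 22] -> [-8, 49, -15, 19, -11, -21, 8, 24] -> [-21, -15, -11, -8, 8, 19, 24, 49] -> [21, 15, 11, 8, -8, -19, -24, -49] -> [-49, -24, -19, -8, 8, 11, 15, 21] -> [-98, -48, -38, -16, 16, 22, 30, 42]
  [23, -44, 38, 15, -23, -42, 1, -3, 33] -> [25, -42, 40, 17, -21, -40, 3, -1, 35] -> [-42, -40, -21, -1, 3, 17, 25, 35, 40] -> [42, 40, 21, 1, -3, -17, -25, -35, -40] -> [-40, -35, -25, -17, -3, 1, 21, 40, 42] -> [-80, -70, -50, -34, -6, 2, 42, 80, 84]
  [-42, -25, 25, 30, 39, -31, -40, 3] -> [-40, -23, 27, 32, 41, -29, -38, 5] -> [-40, -38, -29, -23, 5, 27, 32, 41] -> [40, 38, 29, 23, -5, -27, -32, -41] -> [-41, -32, -27, -5, 23, 29, 38, 40] -> [-82, -64, -54, -10, 46, 58, 76, 80]
  [-4, 26, 21, 40, -35, 35, -40] -> [-2, 28, 23, 42, -33, 37, -38] -> [-38, -33, -2, 23, 28, 37, 42] -> [38, 33, 2, -23, -28, -37, -42] -> [-42, -37, -28, -23, 2, 33, 38] -> [-84, -74, -56, -46, 4, 66, 76]
  [48, 1, 34, -24, 43, -40, 22] -> [50, 3, 36, -22, 45, -38, 24] -> [-38, -22, 3, 24, 36, 45, 50] -> [38, 22, -3, -24, -36, -45, -50] -> [-50, -45, -36, -24, -3, 22, 38] -> [-100, -90, -72, -48, -6, 44, 76]

[-86, -64, -32, 0, 42, 68]; [-98, -48, -38, -16, 16, 22, 30, 42]; [-80, -70, -50, -34, -6, 2, 42, 80, 84]; [-82, -64, -54, -10, 46, 58, 76, 80]; [-84, -74, -56, -46, 4, 66, 76]; [-100, -90, -72, -48, -6, 44, 76]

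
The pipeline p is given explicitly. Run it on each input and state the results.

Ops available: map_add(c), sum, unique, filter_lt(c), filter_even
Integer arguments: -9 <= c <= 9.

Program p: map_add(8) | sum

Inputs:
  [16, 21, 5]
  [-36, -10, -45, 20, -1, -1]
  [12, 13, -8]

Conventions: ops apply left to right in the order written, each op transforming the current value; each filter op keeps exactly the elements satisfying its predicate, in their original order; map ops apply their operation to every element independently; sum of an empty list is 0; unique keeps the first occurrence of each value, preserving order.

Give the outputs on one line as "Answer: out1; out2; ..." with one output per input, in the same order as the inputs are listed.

Execution, op by op:
  [16, 21, 5] -> [24, 29, 13] -> 66
  [-36, -10, -45, 20, -1, -1] -> [-28, -2, -37, 28, 7, 7] -> -25
  [12, 13, -8] -> [20, 21, 0] -> 41

66; -25; 41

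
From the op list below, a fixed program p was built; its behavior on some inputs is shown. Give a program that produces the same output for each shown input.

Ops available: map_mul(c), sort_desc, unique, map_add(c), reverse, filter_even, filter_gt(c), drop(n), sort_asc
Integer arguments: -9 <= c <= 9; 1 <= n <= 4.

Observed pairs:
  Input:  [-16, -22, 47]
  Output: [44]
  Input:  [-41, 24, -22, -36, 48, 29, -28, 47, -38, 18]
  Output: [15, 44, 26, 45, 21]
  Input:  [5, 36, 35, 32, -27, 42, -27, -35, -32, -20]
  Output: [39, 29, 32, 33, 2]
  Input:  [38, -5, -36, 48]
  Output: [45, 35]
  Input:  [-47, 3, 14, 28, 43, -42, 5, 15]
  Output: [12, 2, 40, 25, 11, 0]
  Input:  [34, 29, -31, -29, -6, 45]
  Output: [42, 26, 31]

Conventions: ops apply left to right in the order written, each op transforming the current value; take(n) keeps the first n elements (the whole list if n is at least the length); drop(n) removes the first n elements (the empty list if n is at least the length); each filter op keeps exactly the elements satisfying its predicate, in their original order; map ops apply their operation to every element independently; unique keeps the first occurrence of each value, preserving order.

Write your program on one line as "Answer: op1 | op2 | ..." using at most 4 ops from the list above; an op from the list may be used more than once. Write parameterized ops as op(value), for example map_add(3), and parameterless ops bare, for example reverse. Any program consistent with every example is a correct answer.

map_add(-3) | unique | reverse | filter_gt(-3)

Check, running the answer program on each example:
  [-16, -22, 47] -> [-19, -25, 44] -> [-19, -25, 44] -> [44, -25, -19] -> [44]
  [-41, 24, -22, -36, 48, 29, -28, 47, -38, 18] -> [-44, 21, -25, -39, 45, 26, -31, 44, -41, 15] -> [-44, 21, -25, -39, 45, 26, -31, 44, -41, 15] -> [15, -41, 44, -31, 26, 45, -39, -25, 21, -44] -> [15, 44, 26, 45, 21]
  [5, 36, 35, 32, -27, 42, -27, -35, -32, -20] -> [2, 33, 32, 29, -30, 39, -30, -38, -35, -23] -> [2, 33, 32, 29, -30, 39, -38, -35, -23] -> [-23, -35, -38, 39, -30, 29, 32, 33, 2] -> [39, 29, 32, 33, 2]
  [38, -5, -36, 48] -> [35, -8, -39, 45] -> [35, -8, -39, 45] -> [45, -39, -8, 35] -> [45, 35]
  [-47, 3, 14, 28, 43, -42, 5, 15] -> [-50, 0, 11, 25, 40, -45, 2, 12] -> [-50, 0, 11, 25, 40, -45, 2, 12] -> [12, 2, -45, 40, 25, 11, 0, -50] -> [12, 2, 40, 25, 11, 0]
  [34, 29, -31, -29, -6, 45] -> [31, 26, -34, -32, -9, 42] -> [31, 26, -34, -32, -9, 42] -> [42, -9, -32, -34, 26, 31] -> [42, 26, 31]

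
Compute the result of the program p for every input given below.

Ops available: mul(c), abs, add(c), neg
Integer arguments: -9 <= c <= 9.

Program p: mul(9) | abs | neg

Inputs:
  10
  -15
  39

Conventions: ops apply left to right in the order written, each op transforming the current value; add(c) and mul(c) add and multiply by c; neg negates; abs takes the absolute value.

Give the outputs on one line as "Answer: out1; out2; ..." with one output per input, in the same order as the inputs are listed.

Execution, op by op:
  10 -> 90 -> 90 -> -90
  -15 -> -135 -> 135 -> -135
  39 -> 351 -> 351 -> -351

-90; -135; -351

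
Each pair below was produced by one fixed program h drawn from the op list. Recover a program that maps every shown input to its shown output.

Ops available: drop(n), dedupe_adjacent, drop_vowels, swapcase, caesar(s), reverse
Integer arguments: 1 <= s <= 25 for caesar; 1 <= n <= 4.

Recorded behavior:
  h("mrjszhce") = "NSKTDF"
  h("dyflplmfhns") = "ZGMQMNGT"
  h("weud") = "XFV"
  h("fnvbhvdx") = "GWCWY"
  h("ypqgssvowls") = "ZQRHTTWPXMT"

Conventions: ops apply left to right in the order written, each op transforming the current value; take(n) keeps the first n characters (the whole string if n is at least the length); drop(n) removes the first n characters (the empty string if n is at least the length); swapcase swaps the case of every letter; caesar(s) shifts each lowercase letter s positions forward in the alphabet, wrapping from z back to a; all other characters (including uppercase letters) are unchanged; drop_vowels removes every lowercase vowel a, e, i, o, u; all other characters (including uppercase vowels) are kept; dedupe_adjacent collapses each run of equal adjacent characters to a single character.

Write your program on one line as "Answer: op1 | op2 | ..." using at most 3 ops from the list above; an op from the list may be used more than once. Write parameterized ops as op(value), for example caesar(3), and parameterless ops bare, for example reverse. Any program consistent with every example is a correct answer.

caesar(1) | drop_vowels | swapcase

Check, running the answer program on each example:
  "mrjszhce" -> "nsktaidf" -> "nsktdf" -> "NSKTDF"
  "dyflplmfhns" -> "ezgmqmngiot" -> "zgmqmngt" -> "ZGMQMNGT"
  "weud" -> "xfve" -> "xfv" -> "XFV"
  "fnvbhvdx" -> "gowciwey" -> "gwcwy" -> "GWCWY"
  "ypqgssvowls" -> "zqrhttwpxmt" -> "zqrhttwpxmt" -> "ZQRHTTWPXMT"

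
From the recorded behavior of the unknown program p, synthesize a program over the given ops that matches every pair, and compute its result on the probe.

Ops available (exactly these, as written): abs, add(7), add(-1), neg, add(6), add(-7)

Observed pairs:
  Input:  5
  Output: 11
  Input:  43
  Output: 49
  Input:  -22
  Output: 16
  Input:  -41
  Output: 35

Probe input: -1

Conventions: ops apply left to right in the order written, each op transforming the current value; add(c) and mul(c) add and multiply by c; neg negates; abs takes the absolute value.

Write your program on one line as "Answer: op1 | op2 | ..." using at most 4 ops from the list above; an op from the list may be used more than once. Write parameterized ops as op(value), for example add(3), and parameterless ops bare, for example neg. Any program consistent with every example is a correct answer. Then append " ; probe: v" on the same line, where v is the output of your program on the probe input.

add(-1) | add(7) | abs ; probe: 5

Check, running the answer program on each example:
  5 -> 4 -> 11 -> 11
  43 -> 42 -> 49 -> 49
  -22 -> -23 -> -16 -> 16
  -41 -> -42 -> -35 -> 35
  probe: -1 -> -2 -> 5 -> 5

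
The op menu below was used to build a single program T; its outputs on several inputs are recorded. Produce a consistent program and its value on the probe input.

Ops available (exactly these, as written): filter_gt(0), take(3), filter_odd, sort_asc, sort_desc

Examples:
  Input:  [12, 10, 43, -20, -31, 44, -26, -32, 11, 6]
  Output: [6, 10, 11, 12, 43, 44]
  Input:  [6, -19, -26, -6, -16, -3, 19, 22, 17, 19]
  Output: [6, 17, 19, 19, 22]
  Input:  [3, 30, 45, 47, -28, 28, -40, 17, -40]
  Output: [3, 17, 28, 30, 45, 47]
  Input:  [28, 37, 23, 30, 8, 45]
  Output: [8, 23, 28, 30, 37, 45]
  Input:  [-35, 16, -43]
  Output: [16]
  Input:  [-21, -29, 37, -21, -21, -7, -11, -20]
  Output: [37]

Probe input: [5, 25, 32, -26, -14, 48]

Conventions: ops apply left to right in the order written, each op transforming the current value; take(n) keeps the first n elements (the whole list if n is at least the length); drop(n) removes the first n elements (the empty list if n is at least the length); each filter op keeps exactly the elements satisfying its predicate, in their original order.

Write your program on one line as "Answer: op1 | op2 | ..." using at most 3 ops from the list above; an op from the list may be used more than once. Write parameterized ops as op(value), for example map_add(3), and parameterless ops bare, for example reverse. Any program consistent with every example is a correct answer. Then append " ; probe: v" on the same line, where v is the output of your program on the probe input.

sort_asc | filter_gt(0) ; probe: [5, 25, 32, 48]

Check, running the answer program on each example:
  [12, 10, 43, -20, -31, 44, -26, -32, 11, 6] -> [-32, -31, -26, -20, 6, 10, 11, 12, 43, 44] -> [6, 10, 11, 12, 43, 44]
  [6, -19, -26, -6, -16, -3, 19, 22, 17, 19] -> [-26, -19, -16, -6, -3, 6, 17, 19, 19, 22] -> [6, 17, 19, 19, 22]
  [3, 30, 45, 47, -28, 28, -40, 17, -40] -> [-40, -40, -28, 3, 17, 28, 30, 45, 47] -> [3, 17, 28, 30, 45, 47]
  [28, 37, 23, 30, 8, 45] -> [8, 23, 28, 30, 37, 45] -> [8, 23, 28, 30, 37, 45]
  [-35, 16, -43] -> [-43, -35, 16] -> [16]
  [-21, -29, 37, -21, -21, -7, -11, -20] -> [-29, -21, -21, -21, -20, -11, -7, 37] -> [37]
  probe: [5, 25, 32, -26, -14, 48] -> [-26, -14, 5, 25, 32, 48] -> [5, 25, 32, 48]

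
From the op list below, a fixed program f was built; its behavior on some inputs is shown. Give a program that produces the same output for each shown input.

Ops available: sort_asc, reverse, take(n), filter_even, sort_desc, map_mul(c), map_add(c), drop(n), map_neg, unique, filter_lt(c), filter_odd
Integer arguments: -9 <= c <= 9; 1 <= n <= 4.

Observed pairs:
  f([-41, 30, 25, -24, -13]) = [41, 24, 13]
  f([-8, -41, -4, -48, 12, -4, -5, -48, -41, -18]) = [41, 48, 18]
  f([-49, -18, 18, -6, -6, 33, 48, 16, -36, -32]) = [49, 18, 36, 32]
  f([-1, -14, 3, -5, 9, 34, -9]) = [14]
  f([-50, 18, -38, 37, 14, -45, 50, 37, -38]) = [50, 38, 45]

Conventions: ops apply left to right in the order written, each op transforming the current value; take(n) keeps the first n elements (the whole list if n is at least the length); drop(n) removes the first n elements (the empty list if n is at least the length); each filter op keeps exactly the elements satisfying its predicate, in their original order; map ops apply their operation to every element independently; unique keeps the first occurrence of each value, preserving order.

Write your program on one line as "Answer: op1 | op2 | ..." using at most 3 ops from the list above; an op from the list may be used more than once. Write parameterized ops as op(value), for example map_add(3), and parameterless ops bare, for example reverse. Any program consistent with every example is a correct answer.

filter_lt(-9) | map_neg | unique

Check, running the answer program on each example:
  [-41, 30, 25, -24, -13] -> [-41, -24, -13] -> [41, 24, 13] -> [41, 24, 13]
  [-8, -41, -4, -48, 12, -4, -5, -48, -41, -18] -> [-41, -48, -48, -41, -18] -> [41, 48, 48, 41, 18] -> [41, 48, 18]
  [-49, -18, 18, -6, -6, 33, 48, 16, -36, -32] -> [-49, -18, -36, -32] -> [49, 18, 36, 32] -> [49, 18, 36, 32]
  [-1, -14, 3, -5, 9, 34, -9] -> [-14] -> [14] -> [14]
  [-50, 18, -38, 37, 14, -45, 50, 37, -38] -> [-50, -38, -45, -38] -> [50, 38, 45, 38] -> [50, 38, 45]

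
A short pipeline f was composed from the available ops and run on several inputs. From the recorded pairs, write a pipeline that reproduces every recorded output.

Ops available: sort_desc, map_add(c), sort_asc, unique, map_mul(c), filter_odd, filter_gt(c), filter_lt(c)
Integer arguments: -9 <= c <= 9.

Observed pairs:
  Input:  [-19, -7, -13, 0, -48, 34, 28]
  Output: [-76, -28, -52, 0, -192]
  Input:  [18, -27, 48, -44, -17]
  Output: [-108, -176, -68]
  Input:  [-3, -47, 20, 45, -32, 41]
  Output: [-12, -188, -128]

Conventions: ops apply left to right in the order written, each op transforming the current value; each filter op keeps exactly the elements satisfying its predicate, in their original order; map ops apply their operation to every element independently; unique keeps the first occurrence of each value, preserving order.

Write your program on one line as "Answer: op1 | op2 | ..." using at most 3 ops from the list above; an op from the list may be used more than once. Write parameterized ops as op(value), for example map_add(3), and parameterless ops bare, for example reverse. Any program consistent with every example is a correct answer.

filter_lt(7) | map_mul(4)

Check, running the answer program on each example:
  [-19, -7, -13, 0, -48, 34, 28] -> [-19, -7, -13, 0, -48] -> [-76, -28, -52, 0, -192]
  [18, -27, 48, -44, -17] -> [-27, -44, -17] -> [-108, -176, -68]
  [-3, -47, 20, 45, -32, 41] -> [-3, -47, -32] -> [-12, -188, -128]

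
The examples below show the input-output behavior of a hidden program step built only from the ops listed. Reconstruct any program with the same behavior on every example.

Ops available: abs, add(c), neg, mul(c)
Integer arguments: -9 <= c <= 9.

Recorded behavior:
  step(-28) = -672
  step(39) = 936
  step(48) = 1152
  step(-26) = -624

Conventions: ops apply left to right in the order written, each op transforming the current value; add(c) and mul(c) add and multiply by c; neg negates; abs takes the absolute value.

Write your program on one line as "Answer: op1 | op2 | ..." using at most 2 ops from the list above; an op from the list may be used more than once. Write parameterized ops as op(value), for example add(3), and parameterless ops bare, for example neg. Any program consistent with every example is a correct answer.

mul(-8) | mul(-3)

Check, running the answer program on each example:
  -28 -> 224 -> -672
  39 -> -312 -> 936
  48 -> -384 -> 1152
  -26 -> 208 -> -624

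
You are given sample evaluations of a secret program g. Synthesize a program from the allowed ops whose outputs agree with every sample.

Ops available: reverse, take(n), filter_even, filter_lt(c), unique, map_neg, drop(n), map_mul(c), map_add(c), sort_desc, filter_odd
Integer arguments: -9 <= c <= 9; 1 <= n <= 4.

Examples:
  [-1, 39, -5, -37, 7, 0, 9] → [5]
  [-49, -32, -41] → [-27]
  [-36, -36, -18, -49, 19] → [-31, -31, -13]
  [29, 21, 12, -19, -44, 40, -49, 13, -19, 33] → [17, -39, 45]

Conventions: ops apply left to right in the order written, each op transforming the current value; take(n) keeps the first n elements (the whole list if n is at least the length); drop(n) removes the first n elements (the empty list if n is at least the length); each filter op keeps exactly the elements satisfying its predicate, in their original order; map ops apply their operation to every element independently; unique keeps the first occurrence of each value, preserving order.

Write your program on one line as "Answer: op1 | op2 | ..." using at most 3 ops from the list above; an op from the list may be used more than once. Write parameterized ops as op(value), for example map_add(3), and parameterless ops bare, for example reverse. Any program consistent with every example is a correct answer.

map_add(5) | filter_odd

Check, running the answer program on each example:
  [-1, 39, -5, -37, 7, 0, 9] -> [4, 44, 0, -32, 12, 5, 14] -> [5]
  [-49, -32, -41] -> [-44, -27, -36] -> [-27]
  [-36, -36, -18, -49, 19] -> [-31, -31, -13, -44, 24] -> [-31, -31, -13]
  [29, 21, 12, -19, -44, 40, -49, 13, -19, 33] -> [34, 26, 17, -14, -39, 45, -44, 18, -14, 38] -> [17, -39, 45]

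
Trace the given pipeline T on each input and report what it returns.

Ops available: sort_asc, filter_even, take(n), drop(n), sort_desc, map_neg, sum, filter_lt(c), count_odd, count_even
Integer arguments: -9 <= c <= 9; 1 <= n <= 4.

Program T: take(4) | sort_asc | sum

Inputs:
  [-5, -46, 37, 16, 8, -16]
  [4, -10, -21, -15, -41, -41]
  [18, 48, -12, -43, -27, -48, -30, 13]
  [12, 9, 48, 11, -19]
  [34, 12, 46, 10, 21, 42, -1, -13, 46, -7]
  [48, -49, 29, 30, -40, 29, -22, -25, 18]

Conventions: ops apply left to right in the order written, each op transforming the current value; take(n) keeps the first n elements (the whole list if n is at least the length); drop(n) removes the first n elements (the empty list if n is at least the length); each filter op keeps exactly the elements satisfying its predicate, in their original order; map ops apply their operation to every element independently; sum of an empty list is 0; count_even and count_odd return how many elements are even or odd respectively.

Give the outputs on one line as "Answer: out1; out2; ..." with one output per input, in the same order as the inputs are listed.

2; -42; 11; 80; 102; 58

Execution, op by op:
  [-5, -46, 37, 16, 8, -16] -> [-5, -46, 37, 16] -> [-46, -5, 16, 37] -> 2
  [4, -10, -21, -15, -41, -41] -> [4, -10, -21, -15] -> [-21, -15, -10, 4] -> -42
  [18, 48, -12, -43, -27, -48, -30, 13] -> [18, 48, -12, -43] -> [-43, -12, 18, 48] -> 11
  [12, 9, 48, 11, -19] -> [12, 9, 48, 11] -> [9, 11, 12, 48] -> 80
  [34, 12, 46, 10, 21, 42, -1, -13, 46, -7] -> [34, 12, 46, 10] -> [10, 12, 34, 46] -> 102
  [48, -49, 29, 30, -40, 29, -22, -25, 18] -> [48, -49, 29, 30] -> [-49, 29, 30, 48] -> 58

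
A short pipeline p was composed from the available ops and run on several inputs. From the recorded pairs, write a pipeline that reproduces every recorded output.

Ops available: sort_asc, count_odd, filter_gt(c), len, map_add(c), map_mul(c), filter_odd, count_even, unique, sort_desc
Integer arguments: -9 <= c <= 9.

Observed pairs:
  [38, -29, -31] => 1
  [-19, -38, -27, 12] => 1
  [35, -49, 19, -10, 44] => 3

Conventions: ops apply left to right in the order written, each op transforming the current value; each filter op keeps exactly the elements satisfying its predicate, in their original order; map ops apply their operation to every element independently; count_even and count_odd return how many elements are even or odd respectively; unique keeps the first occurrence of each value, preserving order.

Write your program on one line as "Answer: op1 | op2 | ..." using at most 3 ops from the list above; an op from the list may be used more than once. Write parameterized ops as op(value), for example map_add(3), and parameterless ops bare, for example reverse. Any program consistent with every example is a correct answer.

filter_gt(-2) | map_add(-3) | len

Check, running the answer program on each example:
  [38, -29, -31] -> [38] -> [35] -> 1
  [-19, -38, -27, 12] -> [12] -> [9] -> 1
  [35, -49, 19, -10, 44] -> [35, 19, 44] -> [32, 16, 41] -> 3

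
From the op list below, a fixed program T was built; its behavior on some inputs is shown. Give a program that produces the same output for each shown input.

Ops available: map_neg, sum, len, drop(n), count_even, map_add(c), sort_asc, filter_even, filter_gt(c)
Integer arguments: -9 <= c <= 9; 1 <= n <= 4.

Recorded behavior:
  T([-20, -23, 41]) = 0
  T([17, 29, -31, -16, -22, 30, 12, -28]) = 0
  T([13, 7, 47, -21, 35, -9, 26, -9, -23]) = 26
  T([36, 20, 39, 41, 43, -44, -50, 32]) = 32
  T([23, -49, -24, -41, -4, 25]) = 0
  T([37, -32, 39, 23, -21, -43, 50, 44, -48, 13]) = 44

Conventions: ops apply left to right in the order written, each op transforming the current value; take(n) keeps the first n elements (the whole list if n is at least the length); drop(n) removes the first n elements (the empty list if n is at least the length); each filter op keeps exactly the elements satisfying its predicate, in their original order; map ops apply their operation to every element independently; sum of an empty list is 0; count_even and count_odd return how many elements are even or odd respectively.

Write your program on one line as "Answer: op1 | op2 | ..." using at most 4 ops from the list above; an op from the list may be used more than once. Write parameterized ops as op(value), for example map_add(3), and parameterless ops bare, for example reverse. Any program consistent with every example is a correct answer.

filter_gt(0) | drop(4) | filter_even | sum

Check, running the answer program on each example:
  [-20, -23, 41] -> [41] -> [] -> [] -> 0
  [17, 29, -31, -16, -22, 30, 12, -28] -> [17, 29, 30, 12] -> [] -> [] -> 0
  [13, 7, 47, -21, 35, -9, 26, -9, -23] -> [13, 7, 47, 35, 26] -> [26] -> [26] -> 26
  [36, 20, 39, 41, 43, -44, -50, 32] -> [36, 20, 39, 41, 43, 32] -> [43, 32] -> [32] -> 32
  [23, -49, -24, -41, -4, 25] -> [23, 25] -> [] -> [] -> 0
  [37, -32, 39, 23, -21, -43, 50, 44, -48, 13] -> [37, 39, 23, 50, 44, 13] -> [44, 13] -> [44] -> 44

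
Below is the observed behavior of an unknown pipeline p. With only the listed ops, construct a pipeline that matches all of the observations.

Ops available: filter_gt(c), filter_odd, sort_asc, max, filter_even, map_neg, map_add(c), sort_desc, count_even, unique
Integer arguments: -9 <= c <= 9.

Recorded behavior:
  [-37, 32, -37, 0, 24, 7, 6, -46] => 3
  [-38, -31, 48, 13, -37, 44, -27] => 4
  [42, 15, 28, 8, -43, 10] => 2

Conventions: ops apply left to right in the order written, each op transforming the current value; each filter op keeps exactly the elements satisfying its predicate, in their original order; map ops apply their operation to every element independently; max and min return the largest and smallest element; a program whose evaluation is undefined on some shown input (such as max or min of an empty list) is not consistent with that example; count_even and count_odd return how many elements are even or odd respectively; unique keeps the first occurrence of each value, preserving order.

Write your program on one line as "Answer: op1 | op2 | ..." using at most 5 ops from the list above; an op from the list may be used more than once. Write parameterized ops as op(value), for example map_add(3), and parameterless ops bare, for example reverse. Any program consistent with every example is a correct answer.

map_neg | filter_odd | map_neg | map_add(5) | count_even

Check, running the answer program on each example:
  [-37, 32, -37, 0, 24, 7, 6, -46] -> [37, -32, 37, 0, -24, -7, -6, 46] -> [37, 37, -7] -> [-37, -37, 7] -> [-32, -32, 12] -> 3
  [-38, -31, 48, 13, -37, 44, -27] -> [38, 31, -48, -13, 37, -44, 27] -> [31, -13, 37, 27] -> [-31, 13, -37, -27] -> [-26, 18, -32, -22] -> 4
  [42, 15, 28, 8, -43, 10] -> [-42, -15, -28, -8, 43, -10] -> [-15, 43] -> [15, -43] -> [20, -38] -> 2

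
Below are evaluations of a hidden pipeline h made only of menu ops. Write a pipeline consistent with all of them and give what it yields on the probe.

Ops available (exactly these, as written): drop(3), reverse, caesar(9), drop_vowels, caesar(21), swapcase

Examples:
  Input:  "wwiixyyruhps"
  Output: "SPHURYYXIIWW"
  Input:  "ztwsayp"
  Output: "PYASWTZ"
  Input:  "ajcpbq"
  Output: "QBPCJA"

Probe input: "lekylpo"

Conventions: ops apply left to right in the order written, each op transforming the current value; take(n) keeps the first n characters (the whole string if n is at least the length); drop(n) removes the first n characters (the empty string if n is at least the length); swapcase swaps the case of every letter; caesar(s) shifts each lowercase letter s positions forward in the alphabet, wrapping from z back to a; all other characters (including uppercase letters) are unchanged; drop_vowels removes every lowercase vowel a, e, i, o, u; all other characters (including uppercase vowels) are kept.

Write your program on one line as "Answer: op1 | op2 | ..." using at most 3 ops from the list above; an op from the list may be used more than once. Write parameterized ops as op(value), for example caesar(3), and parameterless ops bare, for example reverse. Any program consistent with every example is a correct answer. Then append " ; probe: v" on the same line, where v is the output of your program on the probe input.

swapcase | reverse ; probe: "OPLYKEL"

Check, running the answer program on each example:
  "wwiixyyruhps" -> "WWIIXYYRUHPS" -> "SPHURYYXIIWW"
  "ztwsayp" -> "ZTWSAYP" -> "PYASWTZ"
  "ajcpbq" -> "AJCPBQ" -> "QBPCJA"
  probe: "lekylpo" -> "LEKYLPO" -> "OPLYKEL"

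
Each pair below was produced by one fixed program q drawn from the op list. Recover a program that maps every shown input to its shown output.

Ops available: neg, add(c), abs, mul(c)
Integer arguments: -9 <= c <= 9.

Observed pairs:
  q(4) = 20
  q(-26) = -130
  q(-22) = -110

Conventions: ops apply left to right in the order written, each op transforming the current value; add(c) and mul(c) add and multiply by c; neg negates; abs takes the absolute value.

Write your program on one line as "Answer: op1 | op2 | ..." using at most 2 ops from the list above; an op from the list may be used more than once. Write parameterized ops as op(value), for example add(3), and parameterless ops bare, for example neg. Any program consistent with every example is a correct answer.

mul(-5) | neg

Check, running the answer program on each example:
  4 -> -20 -> 20
  -26 -> 130 -> -130
  -22 -> 110 -> -110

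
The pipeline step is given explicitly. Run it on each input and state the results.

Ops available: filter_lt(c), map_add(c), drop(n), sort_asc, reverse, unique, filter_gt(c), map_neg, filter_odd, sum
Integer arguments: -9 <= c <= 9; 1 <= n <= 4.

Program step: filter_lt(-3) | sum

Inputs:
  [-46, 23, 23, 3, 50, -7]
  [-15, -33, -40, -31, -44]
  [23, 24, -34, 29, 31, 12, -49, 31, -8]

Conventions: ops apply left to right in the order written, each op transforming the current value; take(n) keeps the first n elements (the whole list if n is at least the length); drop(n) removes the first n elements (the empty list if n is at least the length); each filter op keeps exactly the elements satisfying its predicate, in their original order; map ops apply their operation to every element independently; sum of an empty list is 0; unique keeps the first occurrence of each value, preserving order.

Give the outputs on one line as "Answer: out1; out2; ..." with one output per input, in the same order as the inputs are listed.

Execution, op by op:
  [-46, 23, 23, 3, 50, -7] -> [-46, -7] -> -53
  [-15, -33, -40, -31, -44] -> [-15, -33, -40, -31, -44] -> -163
  [23, 24, -34, 29, 31, 12, -49, 31, -8] -> [-34, -49, -8] -> -91

-53; -163; -91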